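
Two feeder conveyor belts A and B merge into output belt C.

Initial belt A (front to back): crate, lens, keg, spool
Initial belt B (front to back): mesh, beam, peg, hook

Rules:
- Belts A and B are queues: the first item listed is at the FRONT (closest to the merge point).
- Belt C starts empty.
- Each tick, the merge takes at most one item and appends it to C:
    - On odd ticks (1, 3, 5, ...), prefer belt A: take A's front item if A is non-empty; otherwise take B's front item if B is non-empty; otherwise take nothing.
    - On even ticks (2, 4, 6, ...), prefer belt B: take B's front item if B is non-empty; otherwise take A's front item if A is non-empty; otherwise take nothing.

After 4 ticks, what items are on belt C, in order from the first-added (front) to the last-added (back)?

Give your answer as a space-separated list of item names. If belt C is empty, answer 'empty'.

Tick 1: prefer A, take crate from A; A=[lens,keg,spool] B=[mesh,beam,peg,hook] C=[crate]
Tick 2: prefer B, take mesh from B; A=[lens,keg,spool] B=[beam,peg,hook] C=[crate,mesh]
Tick 3: prefer A, take lens from A; A=[keg,spool] B=[beam,peg,hook] C=[crate,mesh,lens]
Tick 4: prefer B, take beam from B; A=[keg,spool] B=[peg,hook] C=[crate,mesh,lens,beam]

Answer: crate mesh lens beam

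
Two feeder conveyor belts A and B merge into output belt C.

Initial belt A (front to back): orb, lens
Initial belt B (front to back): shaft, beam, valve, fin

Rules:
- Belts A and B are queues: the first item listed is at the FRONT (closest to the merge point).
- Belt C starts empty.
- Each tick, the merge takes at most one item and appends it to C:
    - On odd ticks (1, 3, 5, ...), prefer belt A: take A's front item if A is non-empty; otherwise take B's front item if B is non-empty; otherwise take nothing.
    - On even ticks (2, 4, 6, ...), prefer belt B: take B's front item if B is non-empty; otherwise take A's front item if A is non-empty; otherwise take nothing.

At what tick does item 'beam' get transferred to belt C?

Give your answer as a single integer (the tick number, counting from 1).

Tick 1: prefer A, take orb from A; A=[lens] B=[shaft,beam,valve,fin] C=[orb]
Tick 2: prefer B, take shaft from B; A=[lens] B=[beam,valve,fin] C=[orb,shaft]
Tick 3: prefer A, take lens from A; A=[-] B=[beam,valve,fin] C=[orb,shaft,lens]
Tick 4: prefer B, take beam from B; A=[-] B=[valve,fin] C=[orb,shaft,lens,beam]

Answer: 4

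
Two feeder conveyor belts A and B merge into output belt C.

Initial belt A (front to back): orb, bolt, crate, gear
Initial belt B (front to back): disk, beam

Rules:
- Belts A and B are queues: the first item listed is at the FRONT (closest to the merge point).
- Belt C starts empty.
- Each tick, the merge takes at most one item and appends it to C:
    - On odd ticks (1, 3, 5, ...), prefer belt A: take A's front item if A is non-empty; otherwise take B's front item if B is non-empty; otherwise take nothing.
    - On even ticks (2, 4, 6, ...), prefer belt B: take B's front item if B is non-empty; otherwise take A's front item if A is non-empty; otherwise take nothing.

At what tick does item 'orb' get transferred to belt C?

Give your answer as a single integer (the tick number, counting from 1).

Answer: 1

Derivation:
Tick 1: prefer A, take orb from A; A=[bolt,crate,gear] B=[disk,beam] C=[orb]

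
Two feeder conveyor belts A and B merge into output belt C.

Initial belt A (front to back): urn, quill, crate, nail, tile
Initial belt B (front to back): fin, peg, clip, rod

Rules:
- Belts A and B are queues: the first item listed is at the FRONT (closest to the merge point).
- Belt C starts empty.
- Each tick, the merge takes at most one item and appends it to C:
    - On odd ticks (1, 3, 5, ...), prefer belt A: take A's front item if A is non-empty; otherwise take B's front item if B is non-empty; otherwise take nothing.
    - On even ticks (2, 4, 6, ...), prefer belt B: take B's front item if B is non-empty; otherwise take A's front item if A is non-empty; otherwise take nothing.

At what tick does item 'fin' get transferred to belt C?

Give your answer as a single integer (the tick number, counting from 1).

Answer: 2

Derivation:
Tick 1: prefer A, take urn from A; A=[quill,crate,nail,tile] B=[fin,peg,clip,rod] C=[urn]
Tick 2: prefer B, take fin from B; A=[quill,crate,nail,tile] B=[peg,clip,rod] C=[urn,fin]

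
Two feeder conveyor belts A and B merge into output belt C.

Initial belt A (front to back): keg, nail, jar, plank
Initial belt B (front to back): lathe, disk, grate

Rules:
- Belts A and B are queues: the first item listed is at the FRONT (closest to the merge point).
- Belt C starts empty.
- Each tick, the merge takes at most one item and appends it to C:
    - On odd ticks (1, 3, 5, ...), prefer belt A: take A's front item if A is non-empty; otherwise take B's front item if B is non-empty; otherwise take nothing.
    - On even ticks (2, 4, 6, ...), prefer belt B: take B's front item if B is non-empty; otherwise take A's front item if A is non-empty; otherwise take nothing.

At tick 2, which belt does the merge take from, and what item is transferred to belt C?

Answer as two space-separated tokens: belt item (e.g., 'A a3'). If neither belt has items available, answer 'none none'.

Answer: B lathe

Derivation:
Tick 1: prefer A, take keg from A; A=[nail,jar,plank] B=[lathe,disk,grate] C=[keg]
Tick 2: prefer B, take lathe from B; A=[nail,jar,plank] B=[disk,grate] C=[keg,lathe]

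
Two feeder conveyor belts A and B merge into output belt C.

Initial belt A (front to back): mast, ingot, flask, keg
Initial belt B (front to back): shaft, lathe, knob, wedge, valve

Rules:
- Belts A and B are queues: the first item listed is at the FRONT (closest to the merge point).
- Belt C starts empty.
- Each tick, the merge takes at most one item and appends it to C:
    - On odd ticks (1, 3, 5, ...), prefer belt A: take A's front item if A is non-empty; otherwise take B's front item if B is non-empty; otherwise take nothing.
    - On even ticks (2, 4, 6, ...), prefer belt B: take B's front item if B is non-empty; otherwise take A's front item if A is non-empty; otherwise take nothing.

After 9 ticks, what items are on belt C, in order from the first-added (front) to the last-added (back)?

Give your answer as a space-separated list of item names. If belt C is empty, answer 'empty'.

Answer: mast shaft ingot lathe flask knob keg wedge valve

Derivation:
Tick 1: prefer A, take mast from A; A=[ingot,flask,keg] B=[shaft,lathe,knob,wedge,valve] C=[mast]
Tick 2: prefer B, take shaft from B; A=[ingot,flask,keg] B=[lathe,knob,wedge,valve] C=[mast,shaft]
Tick 3: prefer A, take ingot from A; A=[flask,keg] B=[lathe,knob,wedge,valve] C=[mast,shaft,ingot]
Tick 4: prefer B, take lathe from B; A=[flask,keg] B=[knob,wedge,valve] C=[mast,shaft,ingot,lathe]
Tick 5: prefer A, take flask from A; A=[keg] B=[knob,wedge,valve] C=[mast,shaft,ingot,lathe,flask]
Tick 6: prefer B, take knob from B; A=[keg] B=[wedge,valve] C=[mast,shaft,ingot,lathe,flask,knob]
Tick 7: prefer A, take keg from A; A=[-] B=[wedge,valve] C=[mast,shaft,ingot,lathe,flask,knob,keg]
Tick 8: prefer B, take wedge from B; A=[-] B=[valve] C=[mast,shaft,ingot,lathe,flask,knob,keg,wedge]
Tick 9: prefer A, take valve from B; A=[-] B=[-] C=[mast,shaft,ingot,lathe,flask,knob,keg,wedge,valve]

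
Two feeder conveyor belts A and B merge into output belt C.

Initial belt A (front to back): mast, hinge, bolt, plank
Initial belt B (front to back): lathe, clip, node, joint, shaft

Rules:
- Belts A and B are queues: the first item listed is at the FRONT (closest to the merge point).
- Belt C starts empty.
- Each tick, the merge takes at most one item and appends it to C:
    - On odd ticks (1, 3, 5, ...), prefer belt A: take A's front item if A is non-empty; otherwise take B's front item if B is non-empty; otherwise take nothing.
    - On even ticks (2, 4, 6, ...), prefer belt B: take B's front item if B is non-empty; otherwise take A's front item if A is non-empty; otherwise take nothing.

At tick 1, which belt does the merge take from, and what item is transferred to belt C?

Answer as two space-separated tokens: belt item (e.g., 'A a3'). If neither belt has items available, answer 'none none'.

Tick 1: prefer A, take mast from A; A=[hinge,bolt,plank] B=[lathe,clip,node,joint,shaft] C=[mast]

Answer: A mast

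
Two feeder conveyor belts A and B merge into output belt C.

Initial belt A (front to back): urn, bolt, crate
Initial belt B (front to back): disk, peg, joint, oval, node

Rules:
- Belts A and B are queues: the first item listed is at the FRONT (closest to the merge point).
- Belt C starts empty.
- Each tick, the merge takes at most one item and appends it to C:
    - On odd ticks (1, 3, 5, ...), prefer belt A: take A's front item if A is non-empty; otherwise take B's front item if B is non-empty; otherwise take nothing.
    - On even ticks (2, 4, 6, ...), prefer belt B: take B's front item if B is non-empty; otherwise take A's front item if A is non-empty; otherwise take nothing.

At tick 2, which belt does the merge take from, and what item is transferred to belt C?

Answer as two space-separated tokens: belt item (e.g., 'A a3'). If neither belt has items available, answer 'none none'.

Answer: B disk

Derivation:
Tick 1: prefer A, take urn from A; A=[bolt,crate] B=[disk,peg,joint,oval,node] C=[urn]
Tick 2: prefer B, take disk from B; A=[bolt,crate] B=[peg,joint,oval,node] C=[urn,disk]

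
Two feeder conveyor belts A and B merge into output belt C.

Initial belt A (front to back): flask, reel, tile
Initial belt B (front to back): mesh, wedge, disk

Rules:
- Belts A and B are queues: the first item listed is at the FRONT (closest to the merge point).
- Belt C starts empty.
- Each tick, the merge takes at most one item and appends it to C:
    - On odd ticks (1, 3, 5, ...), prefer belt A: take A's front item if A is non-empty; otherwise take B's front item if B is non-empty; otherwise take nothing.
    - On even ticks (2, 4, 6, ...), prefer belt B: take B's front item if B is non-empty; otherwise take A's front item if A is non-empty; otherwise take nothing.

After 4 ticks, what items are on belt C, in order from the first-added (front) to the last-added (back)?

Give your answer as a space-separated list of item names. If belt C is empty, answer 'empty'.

Tick 1: prefer A, take flask from A; A=[reel,tile] B=[mesh,wedge,disk] C=[flask]
Tick 2: prefer B, take mesh from B; A=[reel,tile] B=[wedge,disk] C=[flask,mesh]
Tick 3: prefer A, take reel from A; A=[tile] B=[wedge,disk] C=[flask,mesh,reel]
Tick 4: prefer B, take wedge from B; A=[tile] B=[disk] C=[flask,mesh,reel,wedge]

Answer: flask mesh reel wedge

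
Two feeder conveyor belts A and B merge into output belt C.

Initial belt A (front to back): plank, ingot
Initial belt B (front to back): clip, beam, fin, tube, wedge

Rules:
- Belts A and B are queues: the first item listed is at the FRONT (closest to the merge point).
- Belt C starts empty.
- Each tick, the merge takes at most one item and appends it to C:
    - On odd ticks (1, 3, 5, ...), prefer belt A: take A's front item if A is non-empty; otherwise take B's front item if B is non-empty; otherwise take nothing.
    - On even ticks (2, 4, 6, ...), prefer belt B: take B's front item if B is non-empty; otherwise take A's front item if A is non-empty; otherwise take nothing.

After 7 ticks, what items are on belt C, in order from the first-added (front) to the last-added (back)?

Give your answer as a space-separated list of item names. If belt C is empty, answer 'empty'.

Tick 1: prefer A, take plank from A; A=[ingot] B=[clip,beam,fin,tube,wedge] C=[plank]
Tick 2: prefer B, take clip from B; A=[ingot] B=[beam,fin,tube,wedge] C=[plank,clip]
Tick 3: prefer A, take ingot from A; A=[-] B=[beam,fin,tube,wedge] C=[plank,clip,ingot]
Tick 4: prefer B, take beam from B; A=[-] B=[fin,tube,wedge] C=[plank,clip,ingot,beam]
Tick 5: prefer A, take fin from B; A=[-] B=[tube,wedge] C=[plank,clip,ingot,beam,fin]
Tick 6: prefer B, take tube from B; A=[-] B=[wedge] C=[plank,clip,ingot,beam,fin,tube]
Tick 7: prefer A, take wedge from B; A=[-] B=[-] C=[plank,clip,ingot,beam,fin,tube,wedge]

Answer: plank clip ingot beam fin tube wedge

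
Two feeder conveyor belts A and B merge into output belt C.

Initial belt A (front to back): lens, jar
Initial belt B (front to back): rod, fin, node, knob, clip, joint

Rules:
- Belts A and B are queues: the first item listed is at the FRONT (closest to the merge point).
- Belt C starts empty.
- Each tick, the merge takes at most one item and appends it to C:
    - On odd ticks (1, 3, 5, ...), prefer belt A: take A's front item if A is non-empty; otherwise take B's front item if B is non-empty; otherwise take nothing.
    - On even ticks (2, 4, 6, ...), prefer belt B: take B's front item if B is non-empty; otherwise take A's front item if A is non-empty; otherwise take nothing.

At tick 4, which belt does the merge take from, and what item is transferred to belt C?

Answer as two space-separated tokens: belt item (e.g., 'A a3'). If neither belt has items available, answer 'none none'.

Answer: B fin

Derivation:
Tick 1: prefer A, take lens from A; A=[jar] B=[rod,fin,node,knob,clip,joint] C=[lens]
Tick 2: prefer B, take rod from B; A=[jar] B=[fin,node,knob,clip,joint] C=[lens,rod]
Tick 3: prefer A, take jar from A; A=[-] B=[fin,node,knob,clip,joint] C=[lens,rod,jar]
Tick 4: prefer B, take fin from B; A=[-] B=[node,knob,clip,joint] C=[lens,rod,jar,fin]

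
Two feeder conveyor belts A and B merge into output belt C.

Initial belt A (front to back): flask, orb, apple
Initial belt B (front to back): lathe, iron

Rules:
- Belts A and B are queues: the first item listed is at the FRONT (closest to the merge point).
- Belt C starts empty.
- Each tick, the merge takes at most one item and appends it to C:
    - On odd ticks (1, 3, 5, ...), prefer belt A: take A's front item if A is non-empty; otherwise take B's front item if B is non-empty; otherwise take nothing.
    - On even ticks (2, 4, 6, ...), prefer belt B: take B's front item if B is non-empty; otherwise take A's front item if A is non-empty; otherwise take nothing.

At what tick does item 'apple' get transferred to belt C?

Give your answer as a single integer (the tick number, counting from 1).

Tick 1: prefer A, take flask from A; A=[orb,apple] B=[lathe,iron] C=[flask]
Tick 2: prefer B, take lathe from B; A=[orb,apple] B=[iron] C=[flask,lathe]
Tick 3: prefer A, take orb from A; A=[apple] B=[iron] C=[flask,lathe,orb]
Tick 4: prefer B, take iron from B; A=[apple] B=[-] C=[flask,lathe,orb,iron]
Tick 5: prefer A, take apple from A; A=[-] B=[-] C=[flask,lathe,orb,iron,apple]

Answer: 5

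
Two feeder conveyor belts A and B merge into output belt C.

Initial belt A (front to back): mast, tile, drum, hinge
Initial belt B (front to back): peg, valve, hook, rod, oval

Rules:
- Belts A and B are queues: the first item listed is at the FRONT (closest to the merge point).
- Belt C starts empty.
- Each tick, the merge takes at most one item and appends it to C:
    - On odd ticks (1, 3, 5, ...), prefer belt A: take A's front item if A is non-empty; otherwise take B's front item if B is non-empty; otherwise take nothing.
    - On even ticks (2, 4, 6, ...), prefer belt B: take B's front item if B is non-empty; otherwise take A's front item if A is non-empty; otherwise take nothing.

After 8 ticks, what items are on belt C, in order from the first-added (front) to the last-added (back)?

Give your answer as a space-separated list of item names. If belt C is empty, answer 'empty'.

Tick 1: prefer A, take mast from A; A=[tile,drum,hinge] B=[peg,valve,hook,rod,oval] C=[mast]
Tick 2: prefer B, take peg from B; A=[tile,drum,hinge] B=[valve,hook,rod,oval] C=[mast,peg]
Tick 3: prefer A, take tile from A; A=[drum,hinge] B=[valve,hook,rod,oval] C=[mast,peg,tile]
Tick 4: prefer B, take valve from B; A=[drum,hinge] B=[hook,rod,oval] C=[mast,peg,tile,valve]
Tick 5: prefer A, take drum from A; A=[hinge] B=[hook,rod,oval] C=[mast,peg,tile,valve,drum]
Tick 6: prefer B, take hook from B; A=[hinge] B=[rod,oval] C=[mast,peg,tile,valve,drum,hook]
Tick 7: prefer A, take hinge from A; A=[-] B=[rod,oval] C=[mast,peg,tile,valve,drum,hook,hinge]
Tick 8: prefer B, take rod from B; A=[-] B=[oval] C=[mast,peg,tile,valve,drum,hook,hinge,rod]

Answer: mast peg tile valve drum hook hinge rod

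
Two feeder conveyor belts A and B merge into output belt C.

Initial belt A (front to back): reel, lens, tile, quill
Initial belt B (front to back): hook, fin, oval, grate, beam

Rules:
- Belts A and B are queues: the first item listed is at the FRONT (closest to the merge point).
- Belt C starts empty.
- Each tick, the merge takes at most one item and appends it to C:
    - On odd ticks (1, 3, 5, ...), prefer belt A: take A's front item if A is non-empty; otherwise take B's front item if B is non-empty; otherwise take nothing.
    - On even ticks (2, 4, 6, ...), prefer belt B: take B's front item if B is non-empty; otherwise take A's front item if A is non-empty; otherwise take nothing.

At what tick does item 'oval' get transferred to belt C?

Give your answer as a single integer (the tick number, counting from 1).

Tick 1: prefer A, take reel from A; A=[lens,tile,quill] B=[hook,fin,oval,grate,beam] C=[reel]
Tick 2: prefer B, take hook from B; A=[lens,tile,quill] B=[fin,oval,grate,beam] C=[reel,hook]
Tick 3: prefer A, take lens from A; A=[tile,quill] B=[fin,oval,grate,beam] C=[reel,hook,lens]
Tick 4: prefer B, take fin from B; A=[tile,quill] B=[oval,grate,beam] C=[reel,hook,lens,fin]
Tick 5: prefer A, take tile from A; A=[quill] B=[oval,grate,beam] C=[reel,hook,lens,fin,tile]
Tick 6: prefer B, take oval from B; A=[quill] B=[grate,beam] C=[reel,hook,lens,fin,tile,oval]

Answer: 6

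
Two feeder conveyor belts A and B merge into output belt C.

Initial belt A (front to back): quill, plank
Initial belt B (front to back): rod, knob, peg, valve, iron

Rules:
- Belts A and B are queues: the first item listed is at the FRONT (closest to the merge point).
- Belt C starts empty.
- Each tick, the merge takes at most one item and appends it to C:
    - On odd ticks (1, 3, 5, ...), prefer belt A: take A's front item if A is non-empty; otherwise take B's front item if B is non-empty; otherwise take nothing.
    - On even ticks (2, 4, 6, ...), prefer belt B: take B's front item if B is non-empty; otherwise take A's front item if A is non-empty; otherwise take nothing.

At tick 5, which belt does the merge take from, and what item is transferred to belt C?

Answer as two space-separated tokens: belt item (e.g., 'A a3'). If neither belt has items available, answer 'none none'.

Answer: B peg

Derivation:
Tick 1: prefer A, take quill from A; A=[plank] B=[rod,knob,peg,valve,iron] C=[quill]
Tick 2: prefer B, take rod from B; A=[plank] B=[knob,peg,valve,iron] C=[quill,rod]
Tick 3: prefer A, take plank from A; A=[-] B=[knob,peg,valve,iron] C=[quill,rod,plank]
Tick 4: prefer B, take knob from B; A=[-] B=[peg,valve,iron] C=[quill,rod,plank,knob]
Tick 5: prefer A, take peg from B; A=[-] B=[valve,iron] C=[quill,rod,plank,knob,peg]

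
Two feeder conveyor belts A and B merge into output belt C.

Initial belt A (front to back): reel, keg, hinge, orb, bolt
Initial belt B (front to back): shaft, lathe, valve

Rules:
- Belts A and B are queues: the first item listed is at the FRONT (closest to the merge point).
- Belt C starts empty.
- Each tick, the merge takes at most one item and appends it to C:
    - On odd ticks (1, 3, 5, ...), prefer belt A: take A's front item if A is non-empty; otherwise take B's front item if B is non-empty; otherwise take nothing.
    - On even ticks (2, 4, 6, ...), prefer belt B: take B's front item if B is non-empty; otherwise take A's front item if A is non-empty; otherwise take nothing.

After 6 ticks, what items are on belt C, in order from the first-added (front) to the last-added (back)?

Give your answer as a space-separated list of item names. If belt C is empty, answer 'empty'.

Answer: reel shaft keg lathe hinge valve

Derivation:
Tick 1: prefer A, take reel from A; A=[keg,hinge,orb,bolt] B=[shaft,lathe,valve] C=[reel]
Tick 2: prefer B, take shaft from B; A=[keg,hinge,orb,bolt] B=[lathe,valve] C=[reel,shaft]
Tick 3: prefer A, take keg from A; A=[hinge,orb,bolt] B=[lathe,valve] C=[reel,shaft,keg]
Tick 4: prefer B, take lathe from B; A=[hinge,orb,bolt] B=[valve] C=[reel,shaft,keg,lathe]
Tick 5: prefer A, take hinge from A; A=[orb,bolt] B=[valve] C=[reel,shaft,keg,lathe,hinge]
Tick 6: prefer B, take valve from B; A=[orb,bolt] B=[-] C=[reel,shaft,keg,lathe,hinge,valve]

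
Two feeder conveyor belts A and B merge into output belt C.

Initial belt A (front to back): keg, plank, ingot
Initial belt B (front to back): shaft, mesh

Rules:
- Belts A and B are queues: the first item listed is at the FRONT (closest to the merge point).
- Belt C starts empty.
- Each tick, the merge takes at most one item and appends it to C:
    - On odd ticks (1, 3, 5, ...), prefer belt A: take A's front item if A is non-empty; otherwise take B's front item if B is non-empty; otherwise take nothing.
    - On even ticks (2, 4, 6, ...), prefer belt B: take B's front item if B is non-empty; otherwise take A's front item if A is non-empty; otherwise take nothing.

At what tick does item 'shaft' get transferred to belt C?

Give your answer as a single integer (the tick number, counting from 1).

Tick 1: prefer A, take keg from A; A=[plank,ingot] B=[shaft,mesh] C=[keg]
Tick 2: prefer B, take shaft from B; A=[plank,ingot] B=[mesh] C=[keg,shaft]

Answer: 2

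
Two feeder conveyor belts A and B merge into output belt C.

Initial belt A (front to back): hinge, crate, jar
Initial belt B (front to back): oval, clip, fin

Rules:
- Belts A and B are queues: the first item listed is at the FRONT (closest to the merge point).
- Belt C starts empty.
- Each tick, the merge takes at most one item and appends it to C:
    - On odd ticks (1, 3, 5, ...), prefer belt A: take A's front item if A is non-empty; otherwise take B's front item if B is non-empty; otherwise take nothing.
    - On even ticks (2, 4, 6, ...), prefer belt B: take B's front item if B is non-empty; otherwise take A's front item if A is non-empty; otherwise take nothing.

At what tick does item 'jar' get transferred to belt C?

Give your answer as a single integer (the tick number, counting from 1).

Answer: 5

Derivation:
Tick 1: prefer A, take hinge from A; A=[crate,jar] B=[oval,clip,fin] C=[hinge]
Tick 2: prefer B, take oval from B; A=[crate,jar] B=[clip,fin] C=[hinge,oval]
Tick 3: prefer A, take crate from A; A=[jar] B=[clip,fin] C=[hinge,oval,crate]
Tick 4: prefer B, take clip from B; A=[jar] B=[fin] C=[hinge,oval,crate,clip]
Tick 5: prefer A, take jar from A; A=[-] B=[fin] C=[hinge,oval,crate,clip,jar]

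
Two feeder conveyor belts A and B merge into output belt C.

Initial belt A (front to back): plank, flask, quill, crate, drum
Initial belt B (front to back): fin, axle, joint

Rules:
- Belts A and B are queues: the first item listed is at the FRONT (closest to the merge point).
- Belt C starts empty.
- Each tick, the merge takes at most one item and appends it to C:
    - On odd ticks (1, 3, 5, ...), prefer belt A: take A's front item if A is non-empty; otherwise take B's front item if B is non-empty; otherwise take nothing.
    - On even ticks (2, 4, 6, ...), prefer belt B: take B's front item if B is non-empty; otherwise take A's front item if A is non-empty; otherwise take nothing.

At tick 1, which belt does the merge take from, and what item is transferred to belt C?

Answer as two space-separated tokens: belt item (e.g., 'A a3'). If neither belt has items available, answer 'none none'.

Tick 1: prefer A, take plank from A; A=[flask,quill,crate,drum] B=[fin,axle,joint] C=[plank]

Answer: A plank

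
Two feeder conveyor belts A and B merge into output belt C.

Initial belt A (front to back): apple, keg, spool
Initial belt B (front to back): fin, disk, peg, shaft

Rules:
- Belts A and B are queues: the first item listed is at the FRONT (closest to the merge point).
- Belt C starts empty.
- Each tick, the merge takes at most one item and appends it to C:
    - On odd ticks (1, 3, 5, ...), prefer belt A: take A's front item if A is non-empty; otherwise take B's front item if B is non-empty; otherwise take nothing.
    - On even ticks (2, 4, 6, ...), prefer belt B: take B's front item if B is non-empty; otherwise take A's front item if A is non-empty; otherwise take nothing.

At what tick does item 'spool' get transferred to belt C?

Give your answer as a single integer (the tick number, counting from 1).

Tick 1: prefer A, take apple from A; A=[keg,spool] B=[fin,disk,peg,shaft] C=[apple]
Tick 2: prefer B, take fin from B; A=[keg,spool] B=[disk,peg,shaft] C=[apple,fin]
Tick 3: prefer A, take keg from A; A=[spool] B=[disk,peg,shaft] C=[apple,fin,keg]
Tick 4: prefer B, take disk from B; A=[spool] B=[peg,shaft] C=[apple,fin,keg,disk]
Tick 5: prefer A, take spool from A; A=[-] B=[peg,shaft] C=[apple,fin,keg,disk,spool]

Answer: 5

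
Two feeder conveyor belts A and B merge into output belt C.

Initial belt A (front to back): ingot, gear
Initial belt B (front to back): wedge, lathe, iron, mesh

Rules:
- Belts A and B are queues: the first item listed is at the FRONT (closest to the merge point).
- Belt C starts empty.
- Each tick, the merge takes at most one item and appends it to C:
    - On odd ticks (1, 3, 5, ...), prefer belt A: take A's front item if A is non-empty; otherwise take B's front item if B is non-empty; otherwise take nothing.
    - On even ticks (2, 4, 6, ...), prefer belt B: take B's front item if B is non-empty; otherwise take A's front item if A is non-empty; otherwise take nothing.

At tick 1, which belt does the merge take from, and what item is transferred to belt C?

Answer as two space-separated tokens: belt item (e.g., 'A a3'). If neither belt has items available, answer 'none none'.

Answer: A ingot

Derivation:
Tick 1: prefer A, take ingot from A; A=[gear] B=[wedge,lathe,iron,mesh] C=[ingot]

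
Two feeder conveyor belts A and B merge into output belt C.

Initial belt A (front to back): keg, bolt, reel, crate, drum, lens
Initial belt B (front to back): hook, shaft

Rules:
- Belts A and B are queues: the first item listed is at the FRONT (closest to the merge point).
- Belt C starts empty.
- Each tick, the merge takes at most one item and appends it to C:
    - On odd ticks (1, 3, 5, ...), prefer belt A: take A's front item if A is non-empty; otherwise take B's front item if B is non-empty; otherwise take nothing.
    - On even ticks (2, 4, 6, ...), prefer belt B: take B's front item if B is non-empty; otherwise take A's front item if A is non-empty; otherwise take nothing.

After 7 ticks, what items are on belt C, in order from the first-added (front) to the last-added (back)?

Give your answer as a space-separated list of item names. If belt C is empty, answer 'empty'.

Tick 1: prefer A, take keg from A; A=[bolt,reel,crate,drum,lens] B=[hook,shaft] C=[keg]
Tick 2: prefer B, take hook from B; A=[bolt,reel,crate,drum,lens] B=[shaft] C=[keg,hook]
Tick 3: prefer A, take bolt from A; A=[reel,crate,drum,lens] B=[shaft] C=[keg,hook,bolt]
Tick 4: prefer B, take shaft from B; A=[reel,crate,drum,lens] B=[-] C=[keg,hook,bolt,shaft]
Tick 5: prefer A, take reel from A; A=[crate,drum,lens] B=[-] C=[keg,hook,bolt,shaft,reel]
Tick 6: prefer B, take crate from A; A=[drum,lens] B=[-] C=[keg,hook,bolt,shaft,reel,crate]
Tick 7: prefer A, take drum from A; A=[lens] B=[-] C=[keg,hook,bolt,shaft,reel,crate,drum]

Answer: keg hook bolt shaft reel crate drum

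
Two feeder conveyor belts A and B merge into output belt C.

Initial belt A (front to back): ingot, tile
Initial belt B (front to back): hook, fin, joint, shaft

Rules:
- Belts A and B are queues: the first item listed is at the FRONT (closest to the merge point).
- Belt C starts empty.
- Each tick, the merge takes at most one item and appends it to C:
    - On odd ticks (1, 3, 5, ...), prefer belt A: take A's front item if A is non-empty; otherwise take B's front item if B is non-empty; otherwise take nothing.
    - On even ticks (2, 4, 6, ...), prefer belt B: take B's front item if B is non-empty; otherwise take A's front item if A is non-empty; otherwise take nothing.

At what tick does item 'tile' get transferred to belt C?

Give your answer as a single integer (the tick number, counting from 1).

Tick 1: prefer A, take ingot from A; A=[tile] B=[hook,fin,joint,shaft] C=[ingot]
Tick 2: prefer B, take hook from B; A=[tile] B=[fin,joint,shaft] C=[ingot,hook]
Tick 3: prefer A, take tile from A; A=[-] B=[fin,joint,shaft] C=[ingot,hook,tile]

Answer: 3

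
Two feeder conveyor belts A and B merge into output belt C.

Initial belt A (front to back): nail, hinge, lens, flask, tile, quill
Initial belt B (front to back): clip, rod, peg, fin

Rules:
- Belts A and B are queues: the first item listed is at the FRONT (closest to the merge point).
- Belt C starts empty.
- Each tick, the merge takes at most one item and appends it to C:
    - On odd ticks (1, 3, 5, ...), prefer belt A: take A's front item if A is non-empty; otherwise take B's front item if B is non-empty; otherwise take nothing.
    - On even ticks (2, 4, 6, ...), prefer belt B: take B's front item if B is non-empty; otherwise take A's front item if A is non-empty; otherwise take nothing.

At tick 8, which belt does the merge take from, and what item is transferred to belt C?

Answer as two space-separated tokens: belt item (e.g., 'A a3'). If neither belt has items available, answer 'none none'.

Answer: B fin

Derivation:
Tick 1: prefer A, take nail from A; A=[hinge,lens,flask,tile,quill] B=[clip,rod,peg,fin] C=[nail]
Tick 2: prefer B, take clip from B; A=[hinge,lens,flask,tile,quill] B=[rod,peg,fin] C=[nail,clip]
Tick 3: prefer A, take hinge from A; A=[lens,flask,tile,quill] B=[rod,peg,fin] C=[nail,clip,hinge]
Tick 4: prefer B, take rod from B; A=[lens,flask,tile,quill] B=[peg,fin] C=[nail,clip,hinge,rod]
Tick 5: prefer A, take lens from A; A=[flask,tile,quill] B=[peg,fin] C=[nail,clip,hinge,rod,lens]
Tick 6: prefer B, take peg from B; A=[flask,tile,quill] B=[fin] C=[nail,clip,hinge,rod,lens,peg]
Tick 7: prefer A, take flask from A; A=[tile,quill] B=[fin] C=[nail,clip,hinge,rod,lens,peg,flask]
Tick 8: prefer B, take fin from B; A=[tile,quill] B=[-] C=[nail,clip,hinge,rod,lens,peg,flask,fin]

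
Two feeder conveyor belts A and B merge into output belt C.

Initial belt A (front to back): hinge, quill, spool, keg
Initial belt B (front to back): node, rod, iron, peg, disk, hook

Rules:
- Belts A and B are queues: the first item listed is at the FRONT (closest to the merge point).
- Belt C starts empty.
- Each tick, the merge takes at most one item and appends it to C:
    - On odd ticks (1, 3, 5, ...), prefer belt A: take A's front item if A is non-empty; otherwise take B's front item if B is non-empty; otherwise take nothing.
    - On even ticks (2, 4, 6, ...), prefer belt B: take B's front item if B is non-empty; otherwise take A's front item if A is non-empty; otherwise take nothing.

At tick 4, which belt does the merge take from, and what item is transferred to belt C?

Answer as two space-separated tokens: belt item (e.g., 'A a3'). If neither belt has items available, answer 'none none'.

Tick 1: prefer A, take hinge from A; A=[quill,spool,keg] B=[node,rod,iron,peg,disk,hook] C=[hinge]
Tick 2: prefer B, take node from B; A=[quill,spool,keg] B=[rod,iron,peg,disk,hook] C=[hinge,node]
Tick 3: prefer A, take quill from A; A=[spool,keg] B=[rod,iron,peg,disk,hook] C=[hinge,node,quill]
Tick 4: prefer B, take rod from B; A=[spool,keg] B=[iron,peg,disk,hook] C=[hinge,node,quill,rod]

Answer: B rod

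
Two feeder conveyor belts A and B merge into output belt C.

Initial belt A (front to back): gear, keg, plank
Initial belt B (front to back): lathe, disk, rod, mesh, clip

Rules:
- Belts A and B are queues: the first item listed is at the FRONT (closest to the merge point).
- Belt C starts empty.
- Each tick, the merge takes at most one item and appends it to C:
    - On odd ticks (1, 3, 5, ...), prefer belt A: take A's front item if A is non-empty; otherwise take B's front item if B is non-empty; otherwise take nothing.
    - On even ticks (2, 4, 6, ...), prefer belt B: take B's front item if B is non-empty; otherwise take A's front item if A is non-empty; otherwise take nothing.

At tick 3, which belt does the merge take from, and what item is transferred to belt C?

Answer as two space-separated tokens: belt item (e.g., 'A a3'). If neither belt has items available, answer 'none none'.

Answer: A keg

Derivation:
Tick 1: prefer A, take gear from A; A=[keg,plank] B=[lathe,disk,rod,mesh,clip] C=[gear]
Tick 2: prefer B, take lathe from B; A=[keg,plank] B=[disk,rod,mesh,clip] C=[gear,lathe]
Tick 3: prefer A, take keg from A; A=[plank] B=[disk,rod,mesh,clip] C=[gear,lathe,keg]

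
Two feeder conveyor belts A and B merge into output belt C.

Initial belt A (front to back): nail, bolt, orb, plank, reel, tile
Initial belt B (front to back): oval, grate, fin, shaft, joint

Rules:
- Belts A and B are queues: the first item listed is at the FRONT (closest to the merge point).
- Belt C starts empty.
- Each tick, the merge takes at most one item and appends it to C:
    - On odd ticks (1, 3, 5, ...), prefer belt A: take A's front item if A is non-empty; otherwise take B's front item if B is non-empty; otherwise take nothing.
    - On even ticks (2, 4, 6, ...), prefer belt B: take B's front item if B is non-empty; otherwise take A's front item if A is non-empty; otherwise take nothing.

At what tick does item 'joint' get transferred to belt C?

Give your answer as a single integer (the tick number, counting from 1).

Answer: 10

Derivation:
Tick 1: prefer A, take nail from A; A=[bolt,orb,plank,reel,tile] B=[oval,grate,fin,shaft,joint] C=[nail]
Tick 2: prefer B, take oval from B; A=[bolt,orb,plank,reel,tile] B=[grate,fin,shaft,joint] C=[nail,oval]
Tick 3: prefer A, take bolt from A; A=[orb,plank,reel,tile] B=[grate,fin,shaft,joint] C=[nail,oval,bolt]
Tick 4: prefer B, take grate from B; A=[orb,plank,reel,tile] B=[fin,shaft,joint] C=[nail,oval,bolt,grate]
Tick 5: prefer A, take orb from A; A=[plank,reel,tile] B=[fin,shaft,joint] C=[nail,oval,bolt,grate,orb]
Tick 6: prefer B, take fin from B; A=[plank,reel,tile] B=[shaft,joint] C=[nail,oval,bolt,grate,orb,fin]
Tick 7: prefer A, take plank from A; A=[reel,tile] B=[shaft,joint] C=[nail,oval,bolt,grate,orb,fin,plank]
Tick 8: prefer B, take shaft from B; A=[reel,tile] B=[joint] C=[nail,oval,bolt,grate,orb,fin,plank,shaft]
Tick 9: prefer A, take reel from A; A=[tile] B=[joint] C=[nail,oval,bolt,grate,orb,fin,plank,shaft,reel]
Tick 10: prefer B, take joint from B; A=[tile] B=[-] C=[nail,oval,bolt,grate,orb,fin,plank,shaft,reel,joint]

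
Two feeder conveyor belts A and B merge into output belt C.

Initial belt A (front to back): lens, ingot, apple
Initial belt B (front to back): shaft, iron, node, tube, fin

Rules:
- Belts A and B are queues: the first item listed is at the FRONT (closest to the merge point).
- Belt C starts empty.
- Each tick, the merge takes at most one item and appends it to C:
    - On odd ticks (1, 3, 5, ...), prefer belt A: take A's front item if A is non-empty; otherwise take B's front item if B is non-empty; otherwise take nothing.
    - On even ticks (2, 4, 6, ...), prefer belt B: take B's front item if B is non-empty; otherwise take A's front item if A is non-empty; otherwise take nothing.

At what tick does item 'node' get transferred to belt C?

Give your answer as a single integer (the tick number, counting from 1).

Tick 1: prefer A, take lens from A; A=[ingot,apple] B=[shaft,iron,node,tube,fin] C=[lens]
Tick 2: prefer B, take shaft from B; A=[ingot,apple] B=[iron,node,tube,fin] C=[lens,shaft]
Tick 3: prefer A, take ingot from A; A=[apple] B=[iron,node,tube,fin] C=[lens,shaft,ingot]
Tick 4: prefer B, take iron from B; A=[apple] B=[node,tube,fin] C=[lens,shaft,ingot,iron]
Tick 5: prefer A, take apple from A; A=[-] B=[node,tube,fin] C=[lens,shaft,ingot,iron,apple]
Tick 6: prefer B, take node from B; A=[-] B=[tube,fin] C=[lens,shaft,ingot,iron,apple,node]

Answer: 6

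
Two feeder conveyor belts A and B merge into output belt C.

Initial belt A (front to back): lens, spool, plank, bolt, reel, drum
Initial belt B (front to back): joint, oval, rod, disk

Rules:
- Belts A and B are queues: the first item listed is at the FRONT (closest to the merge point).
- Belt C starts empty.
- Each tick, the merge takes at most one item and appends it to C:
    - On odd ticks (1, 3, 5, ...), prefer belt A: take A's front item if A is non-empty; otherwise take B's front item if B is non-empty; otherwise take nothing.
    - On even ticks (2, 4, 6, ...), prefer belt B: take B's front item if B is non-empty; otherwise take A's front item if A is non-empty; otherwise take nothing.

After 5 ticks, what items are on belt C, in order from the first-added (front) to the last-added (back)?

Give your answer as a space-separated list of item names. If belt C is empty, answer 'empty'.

Answer: lens joint spool oval plank

Derivation:
Tick 1: prefer A, take lens from A; A=[spool,plank,bolt,reel,drum] B=[joint,oval,rod,disk] C=[lens]
Tick 2: prefer B, take joint from B; A=[spool,plank,bolt,reel,drum] B=[oval,rod,disk] C=[lens,joint]
Tick 3: prefer A, take spool from A; A=[plank,bolt,reel,drum] B=[oval,rod,disk] C=[lens,joint,spool]
Tick 4: prefer B, take oval from B; A=[plank,bolt,reel,drum] B=[rod,disk] C=[lens,joint,spool,oval]
Tick 5: prefer A, take plank from A; A=[bolt,reel,drum] B=[rod,disk] C=[lens,joint,spool,oval,plank]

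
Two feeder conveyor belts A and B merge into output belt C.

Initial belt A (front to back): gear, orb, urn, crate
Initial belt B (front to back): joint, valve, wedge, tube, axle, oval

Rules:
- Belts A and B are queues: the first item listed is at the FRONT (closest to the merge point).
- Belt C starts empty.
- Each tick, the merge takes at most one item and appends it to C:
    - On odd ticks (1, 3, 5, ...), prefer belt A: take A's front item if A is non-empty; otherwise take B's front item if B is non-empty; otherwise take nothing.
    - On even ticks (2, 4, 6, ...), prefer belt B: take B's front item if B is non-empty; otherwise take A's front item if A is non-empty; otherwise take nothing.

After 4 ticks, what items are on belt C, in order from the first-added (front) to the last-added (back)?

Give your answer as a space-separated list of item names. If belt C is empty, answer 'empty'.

Answer: gear joint orb valve

Derivation:
Tick 1: prefer A, take gear from A; A=[orb,urn,crate] B=[joint,valve,wedge,tube,axle,oval] C=[gear]
Tick 2: prefer B, take joint from B; A=[orb,urn,crate] B=[valve,wedge,tube,axle,oval] C=[gear,joint]
Tick 3: prefer A, take orb from A; A=[urn,crate] B=[valve,wedge,tube,axle,oval] C=[gear,joint,orb]
Tick 4: prefer B, take valve from B; A=[urn,crate] B=[wedge,tube,axle,oval] C=[gear,joint,orb,valve]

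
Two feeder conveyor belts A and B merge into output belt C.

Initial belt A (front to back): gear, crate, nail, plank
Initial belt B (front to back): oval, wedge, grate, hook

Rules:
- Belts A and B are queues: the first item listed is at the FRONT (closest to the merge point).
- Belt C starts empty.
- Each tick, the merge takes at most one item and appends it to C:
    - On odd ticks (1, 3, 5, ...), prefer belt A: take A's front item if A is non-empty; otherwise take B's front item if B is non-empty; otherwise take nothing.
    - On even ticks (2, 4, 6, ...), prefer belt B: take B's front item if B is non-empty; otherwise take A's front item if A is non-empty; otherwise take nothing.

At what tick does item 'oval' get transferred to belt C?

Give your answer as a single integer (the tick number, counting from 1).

Tick 1: prefer A, take gear from A; A=[crate,nail,plank] B=[oval,wedge,grate,hook] C=[gear]
Tick 2: prefer B, take oval from B; A=[crate,nail,plank] B=[wedge,grate,hook] C=[gear,oval]

Answer: 2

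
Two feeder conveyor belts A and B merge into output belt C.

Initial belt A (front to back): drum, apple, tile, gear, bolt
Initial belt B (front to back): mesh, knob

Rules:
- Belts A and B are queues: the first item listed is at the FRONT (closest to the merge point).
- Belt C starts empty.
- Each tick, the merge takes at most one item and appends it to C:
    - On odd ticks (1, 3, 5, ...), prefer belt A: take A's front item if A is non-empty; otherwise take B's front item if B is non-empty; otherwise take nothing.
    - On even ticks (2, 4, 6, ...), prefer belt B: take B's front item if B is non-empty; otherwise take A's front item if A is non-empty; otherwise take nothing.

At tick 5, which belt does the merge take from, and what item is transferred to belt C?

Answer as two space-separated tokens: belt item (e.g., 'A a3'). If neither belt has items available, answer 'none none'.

Tick 1: prefer A, take drum from A; A=[apple,tile,gear,bolt] B=[mesh,knob] C=[drum]
Tick 2: prefer B, take mesh from B; A=[apple,tile,gear,bolt] B=[knob] C=[drum,mesh]
Tick 3: prefer A, take apple from A; A=[tile,gear,bolt] B=[knob] C=[drum,mesh,apple]
Tick 4: prefer B, take knob from B; A=[tile,gear,bolt] B=[-] C=[drum,mesh,apple,knob]
Tick 5: prefer A, take tile from A; A=[gear,bolt] B=[-] C=[drum,mesh,apple,knob,tile]

Answer: A tile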